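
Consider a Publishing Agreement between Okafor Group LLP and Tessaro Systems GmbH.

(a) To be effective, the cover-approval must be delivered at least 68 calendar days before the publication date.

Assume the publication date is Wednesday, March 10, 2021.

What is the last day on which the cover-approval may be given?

Counting back 68 calendar days from March 10, 2021 gives January 1, 2021.

January 1, 2021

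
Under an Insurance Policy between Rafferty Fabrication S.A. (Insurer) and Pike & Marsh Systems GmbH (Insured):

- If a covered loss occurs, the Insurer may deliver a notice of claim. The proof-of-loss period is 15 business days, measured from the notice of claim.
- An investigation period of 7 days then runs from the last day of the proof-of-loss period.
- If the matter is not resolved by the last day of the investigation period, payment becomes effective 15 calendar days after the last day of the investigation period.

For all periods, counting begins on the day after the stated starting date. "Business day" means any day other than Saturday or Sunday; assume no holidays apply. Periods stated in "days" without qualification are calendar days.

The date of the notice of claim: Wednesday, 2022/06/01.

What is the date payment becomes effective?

2022/07/14

The last day of the proof-of-loss period: counting 15 business days from Wednesday, 2022/06/01 (Jun 2, Jun 3, Jun 6, Jun 7, …, Jun 20, Jun 21, Jun 22, skipping weekends) reaches Wednesday, 2022/06/22.
Adding 7 calendar days to 2022/06/22 gives 2022/06/29, which is the last day of the investigation period.
The date payment becomes effective: 15 calendar days after 2022/06/29 is 2022/07/14.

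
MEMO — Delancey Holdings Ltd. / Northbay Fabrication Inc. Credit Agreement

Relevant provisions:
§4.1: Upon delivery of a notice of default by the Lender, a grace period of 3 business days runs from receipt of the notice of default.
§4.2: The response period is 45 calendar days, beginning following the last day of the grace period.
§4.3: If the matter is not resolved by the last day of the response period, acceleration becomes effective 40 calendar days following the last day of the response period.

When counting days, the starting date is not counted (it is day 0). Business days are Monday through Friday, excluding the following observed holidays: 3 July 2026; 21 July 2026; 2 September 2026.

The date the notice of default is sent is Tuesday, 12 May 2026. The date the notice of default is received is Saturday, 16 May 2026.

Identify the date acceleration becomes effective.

From Saturday, 16 May 2026, 3 business days (May 18, May 19, May 20, skipping weekends) brings us to Wednesday, 20 May 2026, which is the last day of the grace period.
The last day of the response period: 20 May 2026 + 45 days = 4 July 2026.
The date acceleration becomes effective: 4 July 2026 + 40 days = 13 August 2026.

13 August 2026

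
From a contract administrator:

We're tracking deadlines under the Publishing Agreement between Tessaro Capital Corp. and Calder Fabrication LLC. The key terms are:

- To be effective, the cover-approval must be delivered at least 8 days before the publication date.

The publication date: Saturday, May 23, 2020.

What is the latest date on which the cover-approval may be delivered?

May 15, 2020

May 23, 2020 minus 8 days is May 15, 2020.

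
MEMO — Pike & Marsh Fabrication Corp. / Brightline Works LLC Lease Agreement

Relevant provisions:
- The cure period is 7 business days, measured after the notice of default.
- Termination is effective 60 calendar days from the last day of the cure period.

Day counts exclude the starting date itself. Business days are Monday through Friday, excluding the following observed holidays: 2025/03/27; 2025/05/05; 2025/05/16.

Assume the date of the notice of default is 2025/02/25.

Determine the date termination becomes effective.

The last day of the cure period: 7 business days after Tuesday, 2025/02/25, skipping weekends — Feb 26, Feb 27, Feb 28, Mar 3, Mar 4, Mar 5, Mar 6 — lands on Thursday, 2025/03/06.
The date termination becomes effective: 60 calendar days after 2025/03/06 is 2025/05/05.

2025/05/05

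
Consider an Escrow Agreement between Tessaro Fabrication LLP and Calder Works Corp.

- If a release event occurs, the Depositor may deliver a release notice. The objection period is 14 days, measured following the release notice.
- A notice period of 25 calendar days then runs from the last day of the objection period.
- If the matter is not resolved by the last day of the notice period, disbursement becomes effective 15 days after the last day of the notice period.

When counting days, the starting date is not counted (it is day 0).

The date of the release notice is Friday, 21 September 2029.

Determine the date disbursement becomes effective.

14 November 2029

The last day of the objection period: 14 calendar days after 21 September 2029 is 5 October 2029.
The last day of the notice period: 25 calendar days after 5 October 2029 is 30 October 2029.
The date disbursement becomes effective: 30 October 2029 + 15 days = 14 November 2029.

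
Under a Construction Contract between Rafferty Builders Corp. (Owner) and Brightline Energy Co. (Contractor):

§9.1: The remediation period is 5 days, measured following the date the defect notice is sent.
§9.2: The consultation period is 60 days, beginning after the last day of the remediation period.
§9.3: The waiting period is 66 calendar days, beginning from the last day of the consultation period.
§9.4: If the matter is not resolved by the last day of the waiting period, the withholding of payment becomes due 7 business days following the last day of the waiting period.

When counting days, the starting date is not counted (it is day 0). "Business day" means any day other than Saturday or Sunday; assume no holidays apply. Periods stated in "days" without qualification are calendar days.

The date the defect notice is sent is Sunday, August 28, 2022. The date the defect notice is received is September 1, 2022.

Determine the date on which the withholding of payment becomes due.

January 17, 2023

Adding 5 calendar days to August 28, 2022 gives September 2, 2022, which is the last day of the remediation period.
The last day of the consultation period: September 2, 2022 + 60 days = November 1, 2022.
The last day of the waiting period: 66 calendar days after November 1, 2022 is January 6, 2023.
The date on which the withholding of payment becomes due: counting 7 business days from Friday, January 6, 2023 (Jan 9, Jan 10, Jan 11, Jan 12, Jan 13, Jan 16, Jan 17, skipping weekends) reaches Tuesday, January 17, 2023.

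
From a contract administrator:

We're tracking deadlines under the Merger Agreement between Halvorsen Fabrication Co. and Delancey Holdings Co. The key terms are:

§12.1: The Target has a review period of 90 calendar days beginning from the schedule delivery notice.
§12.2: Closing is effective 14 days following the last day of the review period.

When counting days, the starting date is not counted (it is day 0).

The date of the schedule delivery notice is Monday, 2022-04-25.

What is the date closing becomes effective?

2022-08-07

The last day of the review period: 2022-04-25 + 90 days = 2022-07-24.
The date closing becomes effective: 2022-07-24 + 14 days = 2022-08-07.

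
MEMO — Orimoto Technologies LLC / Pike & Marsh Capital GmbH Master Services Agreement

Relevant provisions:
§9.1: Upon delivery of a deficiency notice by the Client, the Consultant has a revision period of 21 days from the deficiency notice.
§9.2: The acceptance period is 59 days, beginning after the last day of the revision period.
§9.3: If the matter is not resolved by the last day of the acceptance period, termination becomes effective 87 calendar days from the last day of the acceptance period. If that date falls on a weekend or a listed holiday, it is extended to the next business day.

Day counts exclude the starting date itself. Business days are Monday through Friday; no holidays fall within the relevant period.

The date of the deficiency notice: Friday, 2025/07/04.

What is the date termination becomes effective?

2025/12/18

The last day of the revision period: 21 calendar days after 2025/07/04 is 2025/07/25.
Adding 59 calendar days to 2025/07/25 gives 2025/09/22, which is the last day of the acceptance period.
The date termination becomes effective: 87 calendar days after 2025/09/22 is 2025/12/18. 2025/12/18 is a Thursday, so no roll-forward applies.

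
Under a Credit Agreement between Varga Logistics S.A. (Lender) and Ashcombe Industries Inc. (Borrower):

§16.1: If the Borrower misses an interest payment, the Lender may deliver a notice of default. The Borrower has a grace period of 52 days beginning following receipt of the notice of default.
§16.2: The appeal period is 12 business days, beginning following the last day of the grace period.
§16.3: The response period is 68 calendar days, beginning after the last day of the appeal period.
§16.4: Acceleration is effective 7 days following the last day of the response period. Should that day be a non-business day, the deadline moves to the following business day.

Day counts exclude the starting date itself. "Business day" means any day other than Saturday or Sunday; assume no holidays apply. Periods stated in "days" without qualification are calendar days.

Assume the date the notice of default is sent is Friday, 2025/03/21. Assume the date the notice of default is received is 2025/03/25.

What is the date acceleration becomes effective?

2025/08/18

The last day of the grace period: 2025/03/25 + 52 days = 2025/05/16.
The last day of the appeal period: 12 business days after Friday, 2025/05/16, skipping weekends — May 19, May 20, May 21, May 22, …, May 30, Jun 2, Jun 3 — lands on Tuesday, 2025/06/03.
The last day of the response period: 2025/06/03 + 68 days = 2025/08/10.
Adding 7 calendar days to 2025/08/10 gives 2025/08/17, which is the date acceleration becomes effective. That falls on a Sunday, so it rolls to the next business day, Monday, 2025/08/18.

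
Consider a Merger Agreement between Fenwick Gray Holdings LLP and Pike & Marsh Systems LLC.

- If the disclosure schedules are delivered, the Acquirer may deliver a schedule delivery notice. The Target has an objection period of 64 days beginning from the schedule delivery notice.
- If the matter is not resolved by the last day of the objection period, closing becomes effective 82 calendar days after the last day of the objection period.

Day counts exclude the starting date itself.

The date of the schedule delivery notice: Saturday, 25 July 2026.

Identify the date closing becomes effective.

Adding 64 calendar days to 25 July 2026 gives 27 September 2026, which is the last day of the objection period.
The date closing becomes effective: 82 calendar days after 27 September 2026 is 18 December 2026.

18 December 2026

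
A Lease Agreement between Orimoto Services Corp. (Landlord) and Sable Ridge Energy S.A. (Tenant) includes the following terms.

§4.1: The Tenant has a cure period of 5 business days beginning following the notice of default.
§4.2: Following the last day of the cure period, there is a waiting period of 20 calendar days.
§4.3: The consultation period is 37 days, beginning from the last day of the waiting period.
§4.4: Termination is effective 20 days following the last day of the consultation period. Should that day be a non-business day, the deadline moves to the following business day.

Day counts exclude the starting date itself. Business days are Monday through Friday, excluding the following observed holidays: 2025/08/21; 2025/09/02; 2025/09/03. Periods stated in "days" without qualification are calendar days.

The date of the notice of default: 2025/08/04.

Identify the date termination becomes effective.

The last day of the cure period: 5 business days after Monday, 2025/08/04, skipping weekends — Aug 5, Aug 6, Aug 7, Aug 8, Aug 11 — lands on Monday, 2025/08/11.
The last day of the waiting period: 20 calendar days after 2025/08/11 is 2025/08/31.
The last day of the consultation period: 2025/08/31 + 37 days = 2025/10/07.
The date termination becomes effective: 20 calendar days after 2025/10/07 is 2025/10/27. 2025/10/27 is a Monday and is not a listed holiday, so no roll-forward applies.

2025/10/27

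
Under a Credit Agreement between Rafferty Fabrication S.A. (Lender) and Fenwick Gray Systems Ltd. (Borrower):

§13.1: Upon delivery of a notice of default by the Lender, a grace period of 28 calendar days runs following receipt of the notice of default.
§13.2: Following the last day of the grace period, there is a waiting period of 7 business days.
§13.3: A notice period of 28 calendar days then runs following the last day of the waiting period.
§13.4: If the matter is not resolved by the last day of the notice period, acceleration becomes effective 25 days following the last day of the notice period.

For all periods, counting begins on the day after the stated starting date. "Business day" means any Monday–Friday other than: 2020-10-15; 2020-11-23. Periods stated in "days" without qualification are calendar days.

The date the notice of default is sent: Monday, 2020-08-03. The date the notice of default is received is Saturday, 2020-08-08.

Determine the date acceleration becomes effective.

Adding 28 calendar days to 2020-08-08 gives 2020-09-05, which is the last day of the grace period.
The last day of the waiting period: 7 business days after Saturday, 2020-09-05, skipping weekends — Sep 7, Sep 8, Sep 9, Sep 10, Sep 11, Sep 14, Sep 15 — lands on Tuesday, 2020-09-15.
The last day of the notice period: 28 calendar days after 2020-09-15 is 2020-10-13.
The date acceleration becomes effective: 2020-10-13 + 25 days = 2020-11-07.

2020-11-07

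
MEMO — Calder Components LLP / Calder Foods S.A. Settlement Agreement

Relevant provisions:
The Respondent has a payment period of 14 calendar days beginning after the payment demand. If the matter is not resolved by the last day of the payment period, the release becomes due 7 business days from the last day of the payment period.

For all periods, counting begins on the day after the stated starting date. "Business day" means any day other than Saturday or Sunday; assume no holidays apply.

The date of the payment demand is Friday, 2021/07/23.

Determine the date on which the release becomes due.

2021/08/17

The last day of the payment period: 14 calendar days after 2021/07/23 is 2021/08/06.
The date on which the release becomes due: counting 7 business days from Friday, 2021/08/06 (Aug 9, Aug 10, Aug 11, Aug 12, Aug 13, Aug 16, Aug 17, skipping weekends) reaches Tuesday, 2021/08/17.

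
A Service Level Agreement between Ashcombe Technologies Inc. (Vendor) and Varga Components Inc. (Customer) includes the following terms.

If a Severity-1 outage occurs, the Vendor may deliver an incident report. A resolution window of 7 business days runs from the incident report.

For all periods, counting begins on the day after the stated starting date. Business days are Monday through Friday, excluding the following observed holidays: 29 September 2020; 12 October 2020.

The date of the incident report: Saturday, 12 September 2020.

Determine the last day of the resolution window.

22 September 2020

The last day of the resolution window: counting 7 business days from Saturday, 12 September 2020 (Sep 14, Sep 15, Sep 16, Sep 17, Sep 18, Sep 21, Sep 22, skipping weekends) reaches Tuesday, 22 September 2020.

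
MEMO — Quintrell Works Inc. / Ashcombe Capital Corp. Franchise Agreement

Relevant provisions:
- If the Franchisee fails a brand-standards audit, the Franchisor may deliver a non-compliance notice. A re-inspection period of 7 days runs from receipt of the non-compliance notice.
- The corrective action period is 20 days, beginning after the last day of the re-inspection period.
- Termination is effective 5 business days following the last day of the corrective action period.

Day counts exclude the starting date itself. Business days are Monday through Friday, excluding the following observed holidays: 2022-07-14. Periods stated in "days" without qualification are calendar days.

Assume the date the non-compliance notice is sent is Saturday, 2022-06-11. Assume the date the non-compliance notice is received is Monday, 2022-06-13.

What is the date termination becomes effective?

Adding 7 calendar days to 2022-06-13 gives 2022-06-20, which is the last day of the re-inspection period.
The last day of the corrective action period: 2022-06-20 + 20 days = 2022-07-10.
From Sunday, 2022-07-10, 5 business days (Jul 11, Jul 12, Jul 13, Jul 15, Jul 18, skipping weekends and the listed holiday on Jul 14) brings us to Monday, 2022-07-18, which is the date termination becomes effective.

2022-07-18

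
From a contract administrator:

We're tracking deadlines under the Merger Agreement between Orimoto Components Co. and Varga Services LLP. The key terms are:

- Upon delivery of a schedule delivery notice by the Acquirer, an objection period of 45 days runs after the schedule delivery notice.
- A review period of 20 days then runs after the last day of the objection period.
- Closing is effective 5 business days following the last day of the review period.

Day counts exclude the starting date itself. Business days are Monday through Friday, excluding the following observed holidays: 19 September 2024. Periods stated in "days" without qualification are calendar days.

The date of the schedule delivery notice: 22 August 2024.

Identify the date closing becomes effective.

1 November 2024

Adding 45 calendar days to 22 August 2024 gives 6 October 2024, which is the last day of the objection period.
Adding 20 calendar days to 6 October 2024 gives 26 October 2024, which is the last day of the review period.
The date closing becomes effective: counting 5 business days from Saturday, 26 October 2024 (Oct 28, Oct 29, Oct 30, Oct 31, Nov 1, skipping weekends) reaches Friday, 1 November 2024.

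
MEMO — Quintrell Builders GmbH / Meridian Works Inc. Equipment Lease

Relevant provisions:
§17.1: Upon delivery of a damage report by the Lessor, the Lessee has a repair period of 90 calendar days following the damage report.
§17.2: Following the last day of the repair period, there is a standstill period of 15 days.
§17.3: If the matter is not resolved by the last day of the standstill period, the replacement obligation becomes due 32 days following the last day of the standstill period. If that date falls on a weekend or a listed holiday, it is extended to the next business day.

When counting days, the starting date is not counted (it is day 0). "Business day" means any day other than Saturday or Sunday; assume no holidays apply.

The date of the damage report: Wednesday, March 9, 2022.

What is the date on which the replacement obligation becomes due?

July 25, 2022

Adding 90 calendar days to March 9, 2022 gives June 7, 2022, which is the last day of the repair period.
Adding 15 calendar days to June 7, 2022 gives June 22, 2022, which is the last day of the standstill period.
The date on which the replacement obligation becomes due: 32 calendar days after June 22, 2022 is July 24, 2022. That falls on a Sunday, so it rolls to the next business day, Monday, July 25, 2022.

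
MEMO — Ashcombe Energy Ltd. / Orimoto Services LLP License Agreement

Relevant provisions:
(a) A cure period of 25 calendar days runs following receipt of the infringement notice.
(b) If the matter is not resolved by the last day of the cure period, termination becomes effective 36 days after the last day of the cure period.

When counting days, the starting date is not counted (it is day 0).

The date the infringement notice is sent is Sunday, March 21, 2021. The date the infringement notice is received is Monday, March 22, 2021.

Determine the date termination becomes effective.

May 22, 2021

The last day of the cure period: March 22, 2021 + 25 days = April 16, 2021.
The date termination becomes effective: 36 calendar days after April 16, 2021 is May 22, 2021.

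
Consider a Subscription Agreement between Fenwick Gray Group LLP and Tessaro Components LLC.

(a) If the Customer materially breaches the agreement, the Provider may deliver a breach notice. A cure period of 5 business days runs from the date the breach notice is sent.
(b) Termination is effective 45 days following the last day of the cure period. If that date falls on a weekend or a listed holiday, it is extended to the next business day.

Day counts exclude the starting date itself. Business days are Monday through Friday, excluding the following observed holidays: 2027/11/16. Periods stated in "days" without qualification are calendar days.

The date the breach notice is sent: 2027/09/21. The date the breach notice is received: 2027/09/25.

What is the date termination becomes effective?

From Tuesday, 2027/09/21, 5 business days (Sep 22, Sep 23, Sep 24, Sep 27, Sep 28, skipping weekends) brings us to Tuesday, 2027/09/28, which is the last day of the cure period.
Adding 45 calendar days to 2027/09/28 gives 2027/11/12, which is the date termination becomes effective. 2027/11/12 is a Friday and is not a listed holiday, so no roll-forward applies.

2027/11/12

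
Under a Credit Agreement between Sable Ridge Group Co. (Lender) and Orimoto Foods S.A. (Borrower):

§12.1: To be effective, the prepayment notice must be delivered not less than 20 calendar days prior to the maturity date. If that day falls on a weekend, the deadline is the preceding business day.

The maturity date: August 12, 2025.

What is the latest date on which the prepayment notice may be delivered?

July 23, 2025

August 12, 2025 minus 20 days is July 23, 2025. That is a Wednesday, so no adjustment is needed.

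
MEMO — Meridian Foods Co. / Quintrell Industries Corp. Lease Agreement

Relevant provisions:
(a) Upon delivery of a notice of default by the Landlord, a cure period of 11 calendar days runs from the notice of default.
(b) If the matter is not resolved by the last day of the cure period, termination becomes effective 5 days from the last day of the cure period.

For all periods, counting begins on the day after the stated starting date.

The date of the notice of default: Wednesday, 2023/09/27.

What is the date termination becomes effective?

2023/10/13

The last day of the cure period: 2023/09/27 + 11 days = 2023/10/08.
The date termination becomes effective: 2023/10/08 + 5 days = 2023/10/13.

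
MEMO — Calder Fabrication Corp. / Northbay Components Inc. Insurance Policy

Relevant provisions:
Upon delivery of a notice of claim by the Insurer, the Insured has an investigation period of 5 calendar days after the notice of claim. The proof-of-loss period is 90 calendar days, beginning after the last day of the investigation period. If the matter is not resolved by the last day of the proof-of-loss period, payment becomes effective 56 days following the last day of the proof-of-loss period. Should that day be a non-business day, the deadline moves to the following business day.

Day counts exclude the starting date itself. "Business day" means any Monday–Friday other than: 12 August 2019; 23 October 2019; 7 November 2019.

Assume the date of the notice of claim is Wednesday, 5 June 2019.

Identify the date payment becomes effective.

4 November 2019

The last day of the investigation period: 5 June 2019 + 5 days = 10 June 2019.
The last day of the proof-of-loss period: 10 June 2019 + 90 days = 8 September 2019.
Adding 56 calendar days to 8 September 2019 gives 3 November 2019, which is the date payment becomes effective. That falls on a Sunday, so it rolls to the next business day, Monday, 4 November 2019.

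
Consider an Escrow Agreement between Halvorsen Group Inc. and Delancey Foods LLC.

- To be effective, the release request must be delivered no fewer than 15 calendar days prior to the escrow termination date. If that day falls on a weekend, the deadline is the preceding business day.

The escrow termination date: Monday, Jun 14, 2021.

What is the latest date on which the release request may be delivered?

May 28, 2021

Counting back 15 calendar days from Jun 14, 2021 gives May 30, 2021. That is a Sunday, so the deadline moves back to Friday, May 28, 2021.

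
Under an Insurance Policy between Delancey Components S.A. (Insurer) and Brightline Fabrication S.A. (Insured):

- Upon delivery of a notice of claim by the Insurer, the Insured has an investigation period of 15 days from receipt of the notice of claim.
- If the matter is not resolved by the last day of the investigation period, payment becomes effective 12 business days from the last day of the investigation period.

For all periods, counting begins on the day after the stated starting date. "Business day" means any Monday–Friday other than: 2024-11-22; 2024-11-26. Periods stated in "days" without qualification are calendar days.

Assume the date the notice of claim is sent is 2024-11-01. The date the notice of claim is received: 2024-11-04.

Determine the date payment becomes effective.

The last day of the investigation period: 15 calendar days after 2024-11-04 is 2024-11-19.
The date payment becomes effective: 12 business days after Tuesday, 2024-11-19, skipping weekends and the listed holidays on Nov 22, Nov 26 — Nov 20, Nov 21, Nov 25, Nov 27, …, Dec 5, Dec 6, Dec 9 — lands on Monday, 2024-12-09.

2024-12-09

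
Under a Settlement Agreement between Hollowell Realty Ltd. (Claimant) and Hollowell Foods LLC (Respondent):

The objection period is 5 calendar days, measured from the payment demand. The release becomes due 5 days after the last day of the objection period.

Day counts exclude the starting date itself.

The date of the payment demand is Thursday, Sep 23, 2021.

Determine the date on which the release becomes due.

Oct 3, 2021

The last day of the objection period: Sep 23, 2021 + 5 days = Sep 28, 2021.
The date on which the release becomes due: Sep 28, 2021 + 5 days = Oct 3, 2021.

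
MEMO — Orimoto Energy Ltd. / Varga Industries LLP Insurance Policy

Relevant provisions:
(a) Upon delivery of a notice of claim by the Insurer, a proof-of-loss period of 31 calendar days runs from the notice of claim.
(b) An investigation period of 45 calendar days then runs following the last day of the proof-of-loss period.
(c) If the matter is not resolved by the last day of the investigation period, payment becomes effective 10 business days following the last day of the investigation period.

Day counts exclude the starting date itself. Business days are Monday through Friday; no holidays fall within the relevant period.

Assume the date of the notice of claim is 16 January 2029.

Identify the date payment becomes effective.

16 April 2029

Adding 31 calendar days to 16 January 2029 gives 16 February 2029, which is the last day of the proof-of-loss period.
The last day of the investigation period: 16 February 2029 + 45 days = 2 April 2029.
The date payment becomes effective: 10 business days after Monday, 2 April 2029, skipping weekends — Apr 3, Apr 4, Apr 5, Apr 6, Apr 9, Apr 10, Apr 11, Apr 12, Apr 13, Apr 16 — lands on Monday, 16 April 2029.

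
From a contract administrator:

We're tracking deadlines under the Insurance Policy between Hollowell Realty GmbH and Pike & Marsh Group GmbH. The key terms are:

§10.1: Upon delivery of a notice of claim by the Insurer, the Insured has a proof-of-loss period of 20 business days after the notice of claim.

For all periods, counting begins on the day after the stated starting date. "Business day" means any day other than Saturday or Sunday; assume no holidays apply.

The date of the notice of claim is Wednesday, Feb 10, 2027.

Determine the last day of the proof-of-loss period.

Mar 10, 2027

The last day of the proof-of-loss period: counting 20 business days from Wednesday, Feb 10, 2027 (Feb 11, Feb 12, Feb 15, Feb 16, …, Mar 8, Mar 9, Mar 10, skipping weekends) reaches Wednesday, Mar 10, 2027.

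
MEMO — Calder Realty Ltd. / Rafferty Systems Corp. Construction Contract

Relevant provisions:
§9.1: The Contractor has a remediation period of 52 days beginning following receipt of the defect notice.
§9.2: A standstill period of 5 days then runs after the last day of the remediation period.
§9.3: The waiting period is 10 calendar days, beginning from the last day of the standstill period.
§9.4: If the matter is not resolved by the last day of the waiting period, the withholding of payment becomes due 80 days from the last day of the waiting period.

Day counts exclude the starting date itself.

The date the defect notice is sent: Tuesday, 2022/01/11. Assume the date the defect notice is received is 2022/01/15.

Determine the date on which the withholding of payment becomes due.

The last day of the remediation period: 2022/01/15 + 52 days = 2022/03/08.
Adding 5 calendar days to 2022/03/08 gives 2022/03/13, which is the last day of the standstill period.
The last day of the waiting period: 2022/03/13 + 10 days = 2022/03/23.
The date on which the withholding of payment becomes due: 2022/03/23 + 80 days = 2022/06/11.

2022/06/11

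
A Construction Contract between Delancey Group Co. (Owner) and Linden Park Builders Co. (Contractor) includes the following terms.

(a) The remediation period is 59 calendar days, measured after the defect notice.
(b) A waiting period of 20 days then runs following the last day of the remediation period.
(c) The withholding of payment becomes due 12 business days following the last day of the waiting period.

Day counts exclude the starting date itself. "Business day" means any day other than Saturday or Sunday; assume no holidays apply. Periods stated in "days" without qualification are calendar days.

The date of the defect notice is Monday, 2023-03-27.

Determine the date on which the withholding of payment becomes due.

Adding 59 calendar days to 2023-03-27 gives 2023-05-25, which is the last day of the remediation period.
Adding 20 calendar days to 2023-05-25 gives 2023-06-14, which is the last day of the waiting period.
The date on which the withholding of payment becomes due: counting 12 business days from Wednesday, 2023-06-14 (Jun 15, Jun 16, Jun 19, Jun 20, …, Jun 28, Jun 29, Jun 30, skipping weekends) reaches Friday, 2023-06-30.

2023-06-30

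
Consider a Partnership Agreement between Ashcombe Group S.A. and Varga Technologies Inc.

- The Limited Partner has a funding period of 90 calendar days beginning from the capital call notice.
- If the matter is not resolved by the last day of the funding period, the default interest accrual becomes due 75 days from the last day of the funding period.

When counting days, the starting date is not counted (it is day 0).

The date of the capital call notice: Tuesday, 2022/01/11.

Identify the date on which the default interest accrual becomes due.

Adding 90 calendar days to 2022/01/11 gives 2022/04/11, which is the last day of the funding period.
The date on which the default interest accrual becomes due: 2022/04/11 + 75 days = 2022/06/25.

2022/06/25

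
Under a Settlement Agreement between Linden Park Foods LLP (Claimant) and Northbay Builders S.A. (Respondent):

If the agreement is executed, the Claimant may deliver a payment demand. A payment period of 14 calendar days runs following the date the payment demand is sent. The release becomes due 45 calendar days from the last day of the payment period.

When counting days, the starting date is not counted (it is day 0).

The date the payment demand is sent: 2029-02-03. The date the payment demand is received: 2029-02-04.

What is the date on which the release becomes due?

2029-04-03

The last day of the payment period: 14 calendar days after 2029-02-03 is 2029-02-17.
The date on which the release becomes due: 2029-02-17 + 45 days = 2029-04-03.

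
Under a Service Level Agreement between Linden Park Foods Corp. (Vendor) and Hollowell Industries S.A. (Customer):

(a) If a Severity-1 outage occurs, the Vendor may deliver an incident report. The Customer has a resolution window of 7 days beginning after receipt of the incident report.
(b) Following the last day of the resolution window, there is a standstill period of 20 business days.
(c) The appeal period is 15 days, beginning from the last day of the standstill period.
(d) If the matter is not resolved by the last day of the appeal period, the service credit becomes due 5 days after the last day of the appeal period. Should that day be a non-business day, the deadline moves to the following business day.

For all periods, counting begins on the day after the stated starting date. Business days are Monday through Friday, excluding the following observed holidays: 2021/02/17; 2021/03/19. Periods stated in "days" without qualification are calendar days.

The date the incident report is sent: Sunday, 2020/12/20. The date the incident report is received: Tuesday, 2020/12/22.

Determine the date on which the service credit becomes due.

Adding 7 calendar days to 2020/12/22 gives 2020/12/29, which is the last day of the resolution window.
The last day of the standstill period: 20 business days after Tuesday, 2020/12/29, skipping weekends — Dec 30, Dec 31, Jan 1, Jan 4, …, Jan 22, Jan 25, Jan 26 — lands on Tuesday, 2021/01/26.
The last day of the appeal period: 15 calendar days after 2021/01/26 is 2021/02/10.
The date on which the service credit becomes due: 5 calendar days after 2021/02/10 is 2021/02/15. 2021/02/15 is a Monday and is not a listed holiday, so no roll-forward applies.

2021/02/15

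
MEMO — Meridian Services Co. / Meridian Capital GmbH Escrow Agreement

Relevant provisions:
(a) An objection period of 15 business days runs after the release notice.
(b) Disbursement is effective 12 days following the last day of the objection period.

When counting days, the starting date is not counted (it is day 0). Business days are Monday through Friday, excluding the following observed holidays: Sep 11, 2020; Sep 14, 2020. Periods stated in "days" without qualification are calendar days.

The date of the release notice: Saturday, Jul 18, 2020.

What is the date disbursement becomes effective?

The last day of the objection period: 15 business days after Saturday, Jul 18, 2020, skipping weekends — Jul 20, Jul 21, Jul 22, Jul 23, …, Aug 5, Aug 6, Aug 7 — lands on Friday, Aug 7, 2020.
Adding 12 calendar days to Aug 7, 2020 gives Aug 19, 2020, which is the date disbursement becomes effective.

Aug 19, 2020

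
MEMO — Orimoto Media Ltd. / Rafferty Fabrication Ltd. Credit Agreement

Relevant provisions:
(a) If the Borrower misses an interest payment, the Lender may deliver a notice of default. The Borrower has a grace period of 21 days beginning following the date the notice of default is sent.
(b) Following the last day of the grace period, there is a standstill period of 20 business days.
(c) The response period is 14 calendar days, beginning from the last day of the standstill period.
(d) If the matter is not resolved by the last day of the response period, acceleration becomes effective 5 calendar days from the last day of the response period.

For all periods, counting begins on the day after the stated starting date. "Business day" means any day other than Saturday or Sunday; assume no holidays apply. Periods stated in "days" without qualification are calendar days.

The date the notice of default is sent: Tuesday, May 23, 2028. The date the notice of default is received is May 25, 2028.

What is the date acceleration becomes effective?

Jul 30, 2028

Adding 21 calendar days to May 23, 2028 gives Jun 13, 2028, which is the last day of the grace period.
From Tuesday, Jun 13, 2028, 20 business days (Jun 14, Jun 15, Jun 16, Jun 19, …, Jul 7, Jul 10, Jul 11, skipping weekends) brings us to Tuesday, Jul 11, 2028, which is the last day of the standstill period.
The last day of the response period: 14 calendar days after Jul 11, 2028 is Jul 25, 2028.
The date acceleration becomes effective: Jul 25, 2028 + 5 days = Jul 30, 2028.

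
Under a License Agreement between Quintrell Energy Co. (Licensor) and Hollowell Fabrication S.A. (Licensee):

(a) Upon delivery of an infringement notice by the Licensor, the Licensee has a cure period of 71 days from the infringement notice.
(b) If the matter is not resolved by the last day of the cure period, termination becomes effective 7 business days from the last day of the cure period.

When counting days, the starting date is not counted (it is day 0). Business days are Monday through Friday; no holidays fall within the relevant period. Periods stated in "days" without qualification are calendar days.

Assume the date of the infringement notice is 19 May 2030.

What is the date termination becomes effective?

The last day of the cure period: 71 calendar days after 19 May 2030 is 29 July 2030.
From Monday, 29 July 2030, 7 business days (Jul 30, Jul 31, Aug 1, Aug 2, Aug 5, Aug 6, Aug 7, skipping weekends) brings us to Wednesday, 7 August 2030, which is the date termination becomes effective.

7 August 2030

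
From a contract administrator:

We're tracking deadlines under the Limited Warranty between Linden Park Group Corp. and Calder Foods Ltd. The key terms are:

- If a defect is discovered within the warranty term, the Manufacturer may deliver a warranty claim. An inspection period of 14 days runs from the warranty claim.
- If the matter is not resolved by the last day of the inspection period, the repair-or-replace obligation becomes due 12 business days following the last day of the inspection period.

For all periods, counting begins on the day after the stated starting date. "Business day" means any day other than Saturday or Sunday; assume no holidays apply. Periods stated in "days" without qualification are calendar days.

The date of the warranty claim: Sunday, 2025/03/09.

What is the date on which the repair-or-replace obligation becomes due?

Adding 14 calendar days to 2025/03/09 gives 2025/03/23, which is the last day of the inspection period.
The date on which the repair-or-replace obligation becomes due: 12 business days after Sunday, 2025/03/23, skipping weekends — Mar 24, Mar 25, Mar 26, Mar 27, …, Apr 4, Apr 7, Apr 8 — lands on Tuesday, 2025/04/08.

2025/04/08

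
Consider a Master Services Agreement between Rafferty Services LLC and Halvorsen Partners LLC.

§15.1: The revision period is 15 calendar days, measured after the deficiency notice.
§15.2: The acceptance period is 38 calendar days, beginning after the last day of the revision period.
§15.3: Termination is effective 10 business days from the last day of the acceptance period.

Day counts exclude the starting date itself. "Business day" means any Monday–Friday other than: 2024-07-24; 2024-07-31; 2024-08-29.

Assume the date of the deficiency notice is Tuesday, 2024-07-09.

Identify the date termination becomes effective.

The last day of the revision period: 2024-07-09 + 15 days = 2024-07-24.
The last day of the acceptance period: 38 calendar days after 2024-07-24 is 2024-08-31.
The date termination becomes effective: 10 business days after Saturday, 2024-08-31, skipping weekends — Sep 2, Sep 3, Sep 4, Sep 5, Sep 6, Sep 9, Sep 10, Sep 11, Sep 12, Sep 13 — lands on Friday, 2024-09-13.

2024-09-13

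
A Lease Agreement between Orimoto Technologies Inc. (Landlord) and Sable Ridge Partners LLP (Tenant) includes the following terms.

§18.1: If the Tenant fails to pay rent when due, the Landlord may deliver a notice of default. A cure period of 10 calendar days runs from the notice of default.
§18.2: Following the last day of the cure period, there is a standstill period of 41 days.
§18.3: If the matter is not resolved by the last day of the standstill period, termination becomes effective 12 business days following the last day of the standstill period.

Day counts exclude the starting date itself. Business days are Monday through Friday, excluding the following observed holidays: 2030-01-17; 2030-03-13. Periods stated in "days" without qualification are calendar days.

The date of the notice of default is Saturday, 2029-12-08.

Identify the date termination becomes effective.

The last day of the cure period: 2029-12-08 + 10 days = 2029-12-18.
The last day of the standstill period: 41 calendar days after 2029-12-18 is 2030-01-28.
From Monday, 2030-01-28, 12 business days (Jan 29, Jan 30, Jan 31, Feb 1, …, Feb 11, Feb 12, Feb 13, skipping weekends) brings us to Wednesday, 2030-02-13, which is the date termination becomes effective.

2030-02-13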